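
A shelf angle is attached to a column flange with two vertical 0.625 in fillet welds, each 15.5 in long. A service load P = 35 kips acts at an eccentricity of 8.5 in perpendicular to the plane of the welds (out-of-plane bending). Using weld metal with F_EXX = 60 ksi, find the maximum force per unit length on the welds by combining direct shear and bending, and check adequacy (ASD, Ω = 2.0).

f_max ≈ 3.88 kip/in; adequate

L_w = 2 × 15.5 = 31 in; section modulus (unit throat) S = 2 × L²/6 = 80.08 in².
Direct shear f_v = P/L_w = 35/31 = 1.129 kip/in.
Moment M = P × e = 35 × 8.5 = 297.5 kip·in; bending f_b = M/S = 3.715 kip/in.
f_max = √(f_v² + f_b²) = √(1.129² + 3.715²) = 3.883 kip/in.
r_n/Ω = (1/2.0) × 0.6 × 60 × (0.707 × 0.625) = 7.954 kip/in → adequate.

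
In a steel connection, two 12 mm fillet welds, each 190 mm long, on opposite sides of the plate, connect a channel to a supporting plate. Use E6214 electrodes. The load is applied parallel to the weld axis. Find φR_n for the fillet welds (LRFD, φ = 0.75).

E62XX → F_EXX = 620 MPa.
Effective throat t_e = 0.707 × 12 = 8.484 mm.
Total length L = 380 mm; A_we = 8.484 × 380 = 3224 mm².
F_nw = 0.6 F_EXX = 0.6 × 620 = 372 MPa.
φR_n = 0.75 × 372 × 3224 × 10⁻³ = 899.5 kN.

φR_n ≈ 899 kN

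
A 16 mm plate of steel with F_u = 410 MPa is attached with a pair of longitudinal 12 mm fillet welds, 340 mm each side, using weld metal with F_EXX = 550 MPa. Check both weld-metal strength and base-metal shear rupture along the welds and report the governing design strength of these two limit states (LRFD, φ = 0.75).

t_e = 0.707 × 12 = 8.484 mm; L = 680 mm.
Weld metal: φR_n = 0.75 × 0.6 × 550 × 8.484 × 680 × 10⁻³ = 1428 kN.
Base metal (shear rupture): φR_n = 0.75 × 0.6 × 410 × 16 × 680 × 10⁻³ = 2007 kN.
Governing: weld metal.

φR_n ≈ 1430 kN (weld metal governs)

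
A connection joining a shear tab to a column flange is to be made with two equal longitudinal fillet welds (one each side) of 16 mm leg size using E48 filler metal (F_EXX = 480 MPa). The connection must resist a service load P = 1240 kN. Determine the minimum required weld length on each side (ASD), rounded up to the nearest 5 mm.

L = 385 mm on each side

Throat t_e = 0.707 × 16 = 11.31 mm.
r_n/Ω = (0.6 × 480 × 11.31) / 2.0 = 1629 N/mm = 1.629 kN/mm.
L_req = P / (r_n/Ω) = 1240 / 1.629 = 761.2 mm total.
Per side: 761.2 / 2 = 380.6 mm.
Round up → use L = 385 mm on each side.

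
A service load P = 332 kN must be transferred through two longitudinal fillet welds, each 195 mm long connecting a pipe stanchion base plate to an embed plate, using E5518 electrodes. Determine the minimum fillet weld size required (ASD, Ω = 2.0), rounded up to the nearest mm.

w = 8 mm

E55XX → F_EXX = 550 MPa.
Total weld length L = 390 mm.
Required throat t_e = P × Ω / (0.6 F_EXX × L) = 332 × 2.0 / (0.6 × 550 × 390 × 10⁻³) = 5.159 mm.
Required leg w = t_e / 0.707 = 7.297 mm → use 8 mm.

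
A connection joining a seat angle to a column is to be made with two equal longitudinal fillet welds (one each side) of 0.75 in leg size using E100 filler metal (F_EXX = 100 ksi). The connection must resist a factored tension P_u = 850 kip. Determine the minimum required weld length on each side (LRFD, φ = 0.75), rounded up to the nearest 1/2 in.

L = 18 in on each side

Throat t_e = 0.707 × 0.75 = 0.5302 in.
φr_n = 0.75 × 0.6 × 100 × 0.5302 = 23.86 kip/in.
L_req = P_u / φr_n = 850 / 23.86 = 35.62 in total.
Per side: 35.62 / 2 = 17.81 in.
Round up → use L = 18 in on each side.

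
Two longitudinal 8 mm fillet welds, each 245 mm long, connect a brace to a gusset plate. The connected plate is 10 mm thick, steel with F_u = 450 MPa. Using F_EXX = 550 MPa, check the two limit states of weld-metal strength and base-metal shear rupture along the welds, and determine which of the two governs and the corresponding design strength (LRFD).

t_e = 0.707 × 8 = 5.656 mm; L = 490 mm.
Weld metal: φR_n = 0.75 × 0.6 × 550 × 5.656 × 490 × 10⁻³ = 685.9 kN.
Base metal (shear rupture): φR_n = 0.75 × 0.6 × 450 × 10 × 490 × 10⁻³ = 992.2 kN.
Governing: weld metal.

φR_n ≈ 686 kN (weld metal governs)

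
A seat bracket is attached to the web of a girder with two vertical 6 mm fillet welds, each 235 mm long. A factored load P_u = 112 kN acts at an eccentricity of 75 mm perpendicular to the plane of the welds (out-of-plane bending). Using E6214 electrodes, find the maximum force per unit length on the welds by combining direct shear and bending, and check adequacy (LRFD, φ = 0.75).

f_max ≈ 515 N/mm; adequate

E62XX → F_EXX = 620 MPa.
L_w = 2 × 235 = 470 mm; section modulus (unit throat) S = 2 × L²/6 = 18410 mm².
Direct shear f_v = P/L_w = 112×10³/470 = 238.3 N/mm.
Moment M = P × e = 112×10³ × 75 = 8400000 N·mm; bending f_b = M/S = 456.3 N/mm.
f_max = √(f_v² + f_b²) = √(238.3² + 456.3²) = 514.8 N/mm.
φr_n = 0.75 × 0.6 × 620 × (0.707 × 6) = 1184 N/mm → adequate.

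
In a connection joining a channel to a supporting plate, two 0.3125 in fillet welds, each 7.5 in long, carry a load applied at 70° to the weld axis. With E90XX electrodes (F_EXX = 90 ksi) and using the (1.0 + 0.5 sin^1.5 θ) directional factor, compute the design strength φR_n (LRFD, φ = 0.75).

t_e = 0.707 × 0.3125 = 0.2209 in; A_we = 0.2209 × 15 = 3.314 in².
Directional factor: 1.0 + 0.5 sin^1.5(70°) = 1.455.
F_nw = 0.6 × 90 × 1.455 = 78.59 ksi.
φR_n = 0.75 × 78.59 × 3.314 = 195.4 kips.

φR_n ≈ 195 kips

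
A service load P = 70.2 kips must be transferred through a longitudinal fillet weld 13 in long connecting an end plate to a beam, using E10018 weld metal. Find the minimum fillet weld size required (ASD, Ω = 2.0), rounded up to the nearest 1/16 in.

w = 5/16 in

E100XX → F_EXX = 100 ksi.
Total weld length L = 13 in.
Required throat t_e = P × Ω / (0.6 F_EXX × L) = 70.2 × 2.0 / (0.6 × 100 × 13) = 0.18 in.
Required leg w = t_e / 0.707 = 0.2546 in → use 5/16 in.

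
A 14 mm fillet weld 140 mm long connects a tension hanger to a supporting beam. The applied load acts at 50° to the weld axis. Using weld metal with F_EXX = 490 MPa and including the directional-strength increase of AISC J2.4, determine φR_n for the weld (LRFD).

φR_n ≈ 408 kN

t_e = 0.707 × 14 = 9.898 mm; A_we = 9.898 × 140 = 1386 mm².
Directional factor: 1.0 + 0.5 sin^1.5(50°) = 1.335.
F_nw = 0.6 × 490 × 1.335 = 392.6 MPa.
φR_n = 0.75 × 392.6 × 1386 × 10⁻³ = 408 kN.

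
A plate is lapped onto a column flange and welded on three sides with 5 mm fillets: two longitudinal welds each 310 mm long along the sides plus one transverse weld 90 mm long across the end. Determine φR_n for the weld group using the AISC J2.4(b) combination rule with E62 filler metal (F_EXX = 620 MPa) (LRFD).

φR_n ≈ 700 kN

t_e = 0.707 × 5 = 3.535 mm.
R_nwl = 0.6 × 620 × 3.535 × 620 × 10⁻³ = 815.3 kN (longitudinal, 2 welds).
R_nwt = 0.6 × 620 × 3.535 × 90 × 10⁻³ = 118.4 kN (transverse, base value).
(i) R_nwl + R_nwt = 933.7 kN; (ii) 0.85 R_nwl + 1.5 R_nwt = 870.5 kN.
R_n = max = 933.7 kN [governs: (i)]; φR_n = 700.2 kN.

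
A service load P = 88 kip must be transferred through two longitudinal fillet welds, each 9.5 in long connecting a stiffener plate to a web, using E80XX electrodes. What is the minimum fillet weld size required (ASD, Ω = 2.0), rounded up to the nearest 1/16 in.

E80XX → F_EXX = 80 ksi.
Total weld length L = 19 in.
Required throat t_e = P × Ω / (0.6 F_EXX × L) = 88 × 2.0 / (0.6 × 80 × 19) = 0.193 in.
Required leg w = t_e / 0.707 = 0.273 in → use 5/16 in.

w = 5/16 in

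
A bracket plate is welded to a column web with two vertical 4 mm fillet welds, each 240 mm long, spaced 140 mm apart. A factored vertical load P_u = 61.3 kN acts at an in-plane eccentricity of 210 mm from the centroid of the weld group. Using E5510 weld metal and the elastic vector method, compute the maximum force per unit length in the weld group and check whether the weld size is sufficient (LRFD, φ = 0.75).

f_max ≈ 462 N/mm; adequate

E55XX → F_EXX = 550 MPa.
Total weld length L_w = 480 mm. Treat welds as unit-width lines.
Polar moment about centroid: J = 2[d³/12 + d(b/2)²] = 2[240³/12 + 240×70²] = 4656000 mm³.
Direct shear f_v = P/L_w = 61.3×10³ / 480 = 127.7 N/mm (vertical).
Torsion M = P·e = 61.3×10³ × 210 = 12873000 N·mm.
Critical point at (x, y) = (70, 120) from centroid. f_tx = M·y/J = 331.8 N/mm; f_ty = M·x/J = 193.5 N/mm.
Resultant f_max = √[f_tx² + (f_v + f_ty)²] = √[331.8² + (127.7 + 193.5)²] = 461.8 N/mm.
Capacity per unit length: φr_n = 0.75 × 0.6 × 550 × (0.707 × 4) = 699.9 N/mm.
461.8 ≤ 699.9 → adequate.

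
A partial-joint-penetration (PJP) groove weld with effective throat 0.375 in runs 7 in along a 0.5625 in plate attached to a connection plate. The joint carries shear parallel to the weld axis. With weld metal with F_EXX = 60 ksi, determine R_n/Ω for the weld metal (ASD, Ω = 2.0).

R_n/Ω ≈ 47.2 kip

Effective throat (given) t_e = 0.375 in.
A_we = 0.375 × 7 = 2.625 in².
F_nw = 0.6 F_EXX = 36 ksi.
R_n/Ω = (36 × 2.625) / 2.0 = 47.25 kip.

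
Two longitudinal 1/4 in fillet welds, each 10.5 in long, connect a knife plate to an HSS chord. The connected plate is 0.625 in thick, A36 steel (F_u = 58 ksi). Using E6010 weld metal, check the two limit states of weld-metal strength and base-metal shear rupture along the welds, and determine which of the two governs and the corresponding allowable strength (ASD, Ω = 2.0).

E60XX → F_EXX = 60 ksi.
t_e = 0.707 × 0.25 = 0.1767 in; L = 21 in.
Weld metal: R_n/Ω = (1/2.0) × 0.6 × 60 × 0.1767 × 21 = 66.81 kip.
Base metal (shear rupture): R_n/Ω = (1/2.0) × 0.6 × 58 × 0.625 × 21 = 228.4 kip.
Governing: weld metal.

R_n/Ω ≈ 66.8 kip (weld metal governs)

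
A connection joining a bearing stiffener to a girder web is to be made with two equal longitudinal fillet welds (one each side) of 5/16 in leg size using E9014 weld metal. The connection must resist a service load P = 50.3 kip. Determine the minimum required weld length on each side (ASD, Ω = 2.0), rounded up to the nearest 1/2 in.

L = 4.5 in on each side

E90XX → F_EXX = 90 ksi.
Throat t_e = 0.707 × 0.3125 = 0.2209 in.
r_n/Ω = (0.6 × 90 × 0.2209) / 2.0 = 5.965 kip/in.
L_req = P / (r_n/Ω) = 50.3 / 5.965 = 8.432 in total.
Per side: 8.432 / 2 = 4.216 in.
Round up → use L = 4.5 in on each side.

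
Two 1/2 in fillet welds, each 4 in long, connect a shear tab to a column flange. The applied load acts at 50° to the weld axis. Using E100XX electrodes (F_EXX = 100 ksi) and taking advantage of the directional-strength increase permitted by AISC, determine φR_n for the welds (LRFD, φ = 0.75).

t_e = 0.707 × 0.5 = 0.3535 in; A_we = 0.3535 × 8 = 2.828 in².
Directional factor: 1.0 + 0.5 sin^1.5(50°) = 1.335.
F_nw = 0.6 × 100 × 1.335 = 80.11 ksi.
φR_n = 0.75 × 80.11 × 2.828 = 169.9 kip.

φR_n ≈ 170 kip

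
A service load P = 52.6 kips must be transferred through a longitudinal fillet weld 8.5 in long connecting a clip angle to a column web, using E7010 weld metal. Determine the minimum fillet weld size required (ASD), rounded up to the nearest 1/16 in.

w = 7/16 in

E70XX → F_EXX = 70 ksi.
Total weld length L = 8.5 in.
Required throat t_e = P × Ω / (0.6 F_EXX × L) = 52.6 × 2.0 / (0.6 × 70 × 8.5) = 0.2947 in.
Required leg w = t_e / 0.707 = 0.4168 in → use 7/16 in.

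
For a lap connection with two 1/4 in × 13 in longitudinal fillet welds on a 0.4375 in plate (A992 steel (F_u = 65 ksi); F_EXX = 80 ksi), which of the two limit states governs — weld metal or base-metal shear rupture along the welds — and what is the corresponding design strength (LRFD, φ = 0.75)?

φR_n ≈ 165 kips (weld metal governs)

t_e = 0.707 × 0.25 = 0.1767 in; L = 26 in.
Weld metal: φR_n = 0.75 × 0.6 × 80 × 0.1767 × 26 = 165.4 kips.
Base metal (shear rupture): φR_n = 0.75 × 0.6 × 65 × 0.4375 × 26 = 332.7 kips.
Governing: weld metal.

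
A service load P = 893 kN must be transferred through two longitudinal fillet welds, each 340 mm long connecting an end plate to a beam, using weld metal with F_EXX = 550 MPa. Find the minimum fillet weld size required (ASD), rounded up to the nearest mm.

w = 12 mm

Total weld length L = 680 mm.
Required throat t_e = P × Ω / (0.6 F_EXX × L) = 893 × 2.0 / (0.6 × 550 × 680 × 10⁻³) = 7.959 mm.
Required leg w = t_e / 0.707 = 11.26 mm → use 12 mm.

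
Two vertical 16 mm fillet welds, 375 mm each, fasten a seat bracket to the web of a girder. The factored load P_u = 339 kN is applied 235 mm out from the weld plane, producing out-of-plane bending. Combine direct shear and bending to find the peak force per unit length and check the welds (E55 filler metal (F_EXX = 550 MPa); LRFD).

f_max ≈ 1760 N/mm; adequate

L_w = 2 × 375 = 750 mm; section modulus (unit throat) S = 2 × L²/6 = 46880 mm².
Direct shear f_v = P/L_w = 339×10³/750 = 452 N/mm.
Moment M = P × e = 339×10³ × 235 = 79665000 N·mm; bending f_b = M/S = 1700 N/mm.
f_max = √(f_v² + f_b²) = √(452² + 1700²) = 1759 N/mm.
φr_n = 0.75 × 0.6 × 550 × (0.707 × 16) = 2800 N/mm → adequate.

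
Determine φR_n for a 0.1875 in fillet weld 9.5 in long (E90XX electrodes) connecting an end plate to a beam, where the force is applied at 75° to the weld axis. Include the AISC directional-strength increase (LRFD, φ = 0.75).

E90XX → F_EXX = 90 ksi.
t_e = 0.707 × 0.1875 = 0.1326 in; A_we = 0.1326 × 9.5 = 1.259 in².
Directional factor: 1.0 + 0.5 sin^1.5(75°) = 1.475.
F_nw = 0.6 × 90 × 1.475 = 79.63 ksi.
φR_n = 0.75 × 79.63 × 1.259 = 75.21 kips.

φR_n ≈ 75.2 kips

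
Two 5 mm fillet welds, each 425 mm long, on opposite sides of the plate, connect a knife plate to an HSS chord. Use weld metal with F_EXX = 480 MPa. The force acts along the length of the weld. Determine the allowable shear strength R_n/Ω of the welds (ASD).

R_n/Ω ≈ 433 kN

Effective throat t_e = 0.707 × 5 = 3.535 mm.
Total length L = 850 mm; A_we = 3.535 × 850 = 3005 mm².
F_nw = 0.6 F_EXX = 0.6 × 480 = 288 MPa.
R_n = 288 × 3005 × 10⁻³ = 865.4 kN; R_n/Ω = 865.4/2.0 = 432.7 kN.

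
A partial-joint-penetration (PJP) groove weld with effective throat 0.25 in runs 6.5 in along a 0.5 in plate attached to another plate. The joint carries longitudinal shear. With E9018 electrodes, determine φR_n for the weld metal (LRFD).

φR_n ≈ 65.8 kips

E90XX → F_EXX = 90 ksi.
Effective throat (given) t_e = 0.25 in.
A_we = 0.25 × 6.5 = 1.625 in².
F_nw = 0.6 F_EXX = 54 ksi.
φR_n = 0.75 × 54 × 1.625 = 65.81 kips.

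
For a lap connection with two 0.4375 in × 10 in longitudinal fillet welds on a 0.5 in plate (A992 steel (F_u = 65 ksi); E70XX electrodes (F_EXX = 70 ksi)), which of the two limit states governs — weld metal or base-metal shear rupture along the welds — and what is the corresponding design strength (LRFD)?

φR_n ≈ 195 kips (weld metal governs)

t_e = 0.707 × 0.4375 = 0.3093 in; L = 20 in.
Weld metal: φR_n = 0.75 × 0.6 × 70 × 0.3093 × 20 = 194.9 kips.
Base metal (shear rupture): φR_n = 0.75 × 0.6 × 65 × 0.5 × 20 = 292.5 kips.
Governing: weld metal.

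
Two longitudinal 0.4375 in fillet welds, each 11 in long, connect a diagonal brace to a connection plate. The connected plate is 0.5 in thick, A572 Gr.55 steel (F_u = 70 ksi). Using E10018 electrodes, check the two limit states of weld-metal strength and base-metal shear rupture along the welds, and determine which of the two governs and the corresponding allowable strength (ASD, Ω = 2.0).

R_n/Ω ≈ 204 kip (weld metal governs)

E100XX → F_EXX = 100 ksi.
t_e = 0.707 × 0.4375 = 0.3093 in; L = 22 in.
Weld metal: R_n/Ω = (1/2.0) × 0.6 × 100 × 0.3093 × 22 = 204.1 kip.
Base metal (shear rupture): R_n/Ω = (1/2.0) × 0.6 × 70 × 0.5 × 22 = 231 kip.
Governing: weld metal.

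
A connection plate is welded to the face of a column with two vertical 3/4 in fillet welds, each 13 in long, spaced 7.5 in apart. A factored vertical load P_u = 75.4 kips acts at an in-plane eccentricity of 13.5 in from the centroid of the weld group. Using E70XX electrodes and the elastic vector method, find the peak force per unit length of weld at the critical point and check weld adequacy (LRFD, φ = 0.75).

f_max ≈ 12.1 kip/in; adequate

E70XX → F_EXX = 70 ksi.
Total weld length L_w = 26 in. Treat welds as unit-width lines.
Polar moment about centroid: J = 2[d³/12 + d(b/2)²] = 2[13³/12 + 13×3.75²] = 731.8 in³.
Direct shear f_v = P/L_w = 75.4 / 26 = 2.9 kip/in (vertical).
Torsion M = P·e = 75.4 × 13.5 = 1017.9 kip·in.
Critical point at (x, y) = (3.75, 6.5) from centroid. f_tx = M·y/J = 9.041 kip/in; f_ty = M·x/J = 5.216 kip/in.
Resultant f_max = √[f_tx² + (f_v + f_ty)²] = √[9.041² + (2.9 + 5.216)²] = 12.15 kip/in.
Capacity per unit length: φr_n = 0.75 × 0.6 × 70 × (0.707 × 0.75) = 16.7 kip/in.
12.15 ≤ 16.7 → adequate.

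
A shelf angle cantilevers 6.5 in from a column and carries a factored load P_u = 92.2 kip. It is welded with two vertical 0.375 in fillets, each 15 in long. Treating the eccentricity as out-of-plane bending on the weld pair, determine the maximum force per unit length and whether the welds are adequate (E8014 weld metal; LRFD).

f_max ≈ 8.56 kip/in; adequate

E80XX → F_EXX = 80 ksi.
L_w = 2 × 15 = 30 in; section modulus (unit throat) S = 2 × L²/6 = 75 in².
Direct shear f_v = P/L_w = 92.2/30 = 3.073 kip/in.
Moment M = P × e = 92.2 × 6.5 = 599.3 kip·in; bending f_b = M/S = 7.991 kip/in.
f_max = √(f_v² + f_b²) = √(3.073² + 7.991²) = 8.561 kip/in.
φr_n = 0.75 × 0.6 × 80 × (0.707 × 0.375) = 9.544 kip/in → adequate.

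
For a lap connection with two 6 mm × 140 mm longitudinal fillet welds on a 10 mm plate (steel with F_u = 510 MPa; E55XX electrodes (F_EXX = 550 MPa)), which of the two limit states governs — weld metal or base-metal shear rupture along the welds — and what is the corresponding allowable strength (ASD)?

t_e = 0.707 × 6 = 4.242 mm; L = 280 mm.
Weld metal: R_n/Ω = (1/2.0) × 0.6 × 550 × 4.242 × 280 × 10⁻³ = 196 kN.
Base metal (shear rupture): R_n/Ω = (1/2.0) × 0.6 × 510 × 10 × 280 × 10⁻³ = 428.4 kN.
Governing: weld metal.

R_n/Ω ≈ 196 kN (weld metal governs)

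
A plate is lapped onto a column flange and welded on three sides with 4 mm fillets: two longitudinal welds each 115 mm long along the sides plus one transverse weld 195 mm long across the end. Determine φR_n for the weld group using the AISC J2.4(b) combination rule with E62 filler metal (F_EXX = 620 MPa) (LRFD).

t_e = 0.707 × 4 = 2.828 mm.
R_nwl = 0.6 × 620 × 2.828 × 230 × 10⁻³ = 242 kN (longitudinal, 2 welds).
R_nwt = 0.6 × 620 × 2.828 × 195 × 10⁻³ = 205.1 kN (transverse, base value).
(i) R_nwl + R_nwt = 447.1 kN; (ii) 0.85 R_nwl + 1.5 R_nwt = 513.4 kN.
R_n = max = 513.4 kN [governs: (ii)]; φR_n = 385 kN.

φR_n ≈ 385 kN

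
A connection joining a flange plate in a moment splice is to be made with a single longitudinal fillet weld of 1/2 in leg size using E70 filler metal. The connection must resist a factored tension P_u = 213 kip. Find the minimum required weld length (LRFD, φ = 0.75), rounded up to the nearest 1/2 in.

L = 19.5 in

E70XX → F_EXX = 70 ksi.
Throat t_e = 0.707 × 0.5 = 0.3535 in.
φr_n = 0.75 × 0.6 × 70 × 0.3535 = 11.14 kip/in.
L_req = P_u / φr_n = 213 / 11.14 = 19.13 in total.
Round up → use L = 19.5 in.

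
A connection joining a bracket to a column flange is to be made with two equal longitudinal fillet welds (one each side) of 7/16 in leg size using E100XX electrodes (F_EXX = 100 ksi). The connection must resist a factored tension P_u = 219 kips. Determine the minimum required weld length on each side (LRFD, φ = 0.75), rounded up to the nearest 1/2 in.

Throat t_e = 0.707 × 0.4375 = 0.3093 in.
φr_n = 0.75 × 0.6 × 100 × 0.3093 = 13.92 kips/in.
L_req = P_u / φr_n = 219 / 13.92 = 15.73 in total.
Per side: 15.73 / 2 = 7.867 in.
Round up → use L = 8 in on each side.

L = 8 in on each side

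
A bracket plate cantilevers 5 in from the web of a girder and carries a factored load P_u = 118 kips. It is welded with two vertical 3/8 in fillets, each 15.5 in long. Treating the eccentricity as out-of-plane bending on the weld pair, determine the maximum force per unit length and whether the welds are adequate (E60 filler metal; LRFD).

E60XX → F_EXX = 60 ksi.
L_w = 2 × 15.5 = 31 in; section modulus (unit throat) S = 2 × L²/6 = 80.08 in².
Direct shear f_v = P/L_w = 118/31 = 3.806 kip/in.
Moment M = P × e = 118 × 5 = 590 kip·in; bending f_b = M/S = 7.367 kip/in.
f_max = √(f_v² + f_b²) = √(3.806² + 7.367²) = 8.293 kip/in.
φr_n = 0.75 × 0.6 × 60 × (0.707 × 0.375) = 7.158 kip/in → NOT adequate.

f_max ≈ 8.29 kip/in; NOT adequate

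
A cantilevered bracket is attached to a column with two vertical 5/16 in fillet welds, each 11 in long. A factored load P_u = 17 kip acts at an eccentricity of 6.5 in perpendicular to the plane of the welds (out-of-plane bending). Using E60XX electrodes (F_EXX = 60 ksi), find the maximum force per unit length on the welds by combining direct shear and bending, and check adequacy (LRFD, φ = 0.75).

L_w = 2 × 11 = 22 in; section modulus (unit throat) S = 2 × L²/6 = 40.33 in².
Direct shear f_v = P/L_w = 17/22 = 0.7727 kip/in.
Moment M = P × e = 17 × 6.5 = 110.5 kip·in; bending f_b = M/S = 2.74 kip/in.
f_max = √(f_v² + f_b²) = √(0.7727² + 2.74²) = 2.847 kip/in.
φr_n = 0.75 × 0.6 × 60 × (0.707 × 0.3125) = 5.965 kip/in → adequate.

f_max ≈ 2.85 kip/in; adequate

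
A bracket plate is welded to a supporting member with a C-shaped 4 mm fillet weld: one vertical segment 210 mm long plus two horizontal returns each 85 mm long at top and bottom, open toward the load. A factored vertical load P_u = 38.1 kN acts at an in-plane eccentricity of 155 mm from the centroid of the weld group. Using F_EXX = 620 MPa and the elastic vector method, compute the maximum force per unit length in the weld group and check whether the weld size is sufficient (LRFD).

f_max ≈ 316 N/mm; adequate

Total weld length L_w = 380 mm. Treat welds as unit-width lines.
Centroid: x̄ = 2×85×42.5 / 380 = 19.01 mm from the vertical weld.
Polar moment about centroid: J = I_x + I_y = [210³/12 + 2×85×105²] + [210×19.01² + 2(85³/12 + 85×23.49²)] = 2918000 mm³.
Direct shear f_v = P/L_w = 38.1×10³ / 380 = 100.3 N/mm (vertical).
Torsion M = P·e = 38.1×10³ × 155 = 5905500 N·mm.
Critical point at (x, y) = (65.99, 105) from centroid. f_tx = M·y/J = 212.5 N/mm; f_ty = M·x/J = 133.5 N/mm.
Resultant f_max = √[f_tx² + (f_v + f_ty)²] = √[212.5² + (100.3 + 133.5)²] = 315.9 N/mm.
Capacity per unit length: φr_n = 0.75 × 0.6 × 620 × (0.707 × 4) = 789 N/mm.
315.9 ≤ 789 → adequate.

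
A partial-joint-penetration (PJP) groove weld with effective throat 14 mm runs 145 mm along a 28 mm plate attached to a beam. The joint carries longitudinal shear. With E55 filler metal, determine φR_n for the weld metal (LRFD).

φR_n ≈ 502 kN

E55XX → F_EXX = 550 MPa.
Effective throat (given) t_e = 14 mm.
A_we = 14 × 145 = 2030 mm².
F_nw = 0.6 F_EXX = 330 MPa.
φR_n = 0.75 × 330 × 2030 × 10⁻³ = 502.4 kN.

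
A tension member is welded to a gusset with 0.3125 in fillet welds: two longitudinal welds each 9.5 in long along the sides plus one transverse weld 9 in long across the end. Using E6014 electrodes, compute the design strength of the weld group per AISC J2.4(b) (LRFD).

E60XX → F_EXX = 60 ksi.
t_e = 0.707 × 0.3125 = 0.2209 in.
R_nwl = 0.6 × 60 × 0.2209 × 19 = 151.1 kips (longitudinal, 2 welds).
R_nwt = 0.6 × 60 × 0.2209 × 9 = 71.58 kips (transverse, base value).
(i) R_nwl + R_nwt = 222.7 kips; (ii) 0.85 R_nwl + 1.5 R_nwt = 235.8 kips.
R_n = max = 235.8 kips [governs: (ii)]; φR_n = 176.9 kips.

φR_n ≈ 177 kips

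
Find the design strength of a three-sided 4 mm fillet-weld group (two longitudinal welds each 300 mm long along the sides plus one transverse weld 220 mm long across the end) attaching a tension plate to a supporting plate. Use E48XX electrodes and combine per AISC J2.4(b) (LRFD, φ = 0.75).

φR_n ≈ 513 kN

E48XX → F_EXX = 480 MPa.
t_e = 0.707 × 4 = 2.828 mm.
R_nwl = 0.6 × 480 × 2.828 × 600 × 10⁻³ = 488.7 kN (longitudinal, 2 welds).
R_nwt = 0.6 × 480 × 2.828 × 220 × 10⁻³ = 179.2 kN (transverse, base value).
(i) R_nwl + R_nwt = 667.9 kN; (ii) 0.85 R_nwl + 1.5 R_nwt = 684.1 kN.
R_n = max = 684.1 kN [governs: (ii)]; φR_n = 513.1 kN.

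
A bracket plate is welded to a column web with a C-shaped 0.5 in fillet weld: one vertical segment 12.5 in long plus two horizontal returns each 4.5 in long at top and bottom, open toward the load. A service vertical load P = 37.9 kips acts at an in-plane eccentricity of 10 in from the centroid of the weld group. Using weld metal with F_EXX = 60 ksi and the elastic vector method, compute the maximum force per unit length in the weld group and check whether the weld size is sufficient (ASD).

f_max ≈ 5.97 kip/in; adequate

Total weld length L_w = 21.5 in. Treat welds as unit-width lines.
Centroid: x̄ = 2×4.5×2.25 / 21.5 = 0.9419 in from the vertical weld.
Polar moment about centroid: J = I_x + I_y = [12.5³/12 + 2×4.5×6.25²] + [12.5×0.9419² + 2(4.5³/12 + 4.5×1.308²)] = 556 in³.
Direct shear f_v = P/L_w = 37.9 / 21.5 = 1.763 kip/in (vertical).
Torsion M = P·e = 37.9 × 10 = 379 kip·in.
Critical point at (x, y) = (3.558, 6.25) from centroid. f_tx = M·y/J = 4.26 kip/in; f_ty = M·x/J = 2.425 kip/in.
Resultant f_max = √[f_tx² + (f_v + f_ty)²] = √[4.26² + (1.763 + 2.425)²] = 5.974 kip/in.
Capacity per unit length: r_n/Ω = (1/2.0) × 0.6 × 60 × (0.707 × 0.5) = 6.363 kip/in.
5.974 ≤ 6.363 → adequate.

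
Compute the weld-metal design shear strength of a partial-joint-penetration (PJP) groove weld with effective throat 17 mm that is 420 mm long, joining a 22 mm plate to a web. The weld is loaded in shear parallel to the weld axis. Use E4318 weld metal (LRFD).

E43XX → F_EXX = 430 MPa.
Effective throat (given) t_e = 17 mm.
A_we = 17 × 420 = 7140 mm².
F_nw = 0.6 F_EXX = 258 MPa.
φR_n = 0.75 × 258 × 7140 × 10⁻³ = 1382 kN.

φR_n ≈ 1380 kN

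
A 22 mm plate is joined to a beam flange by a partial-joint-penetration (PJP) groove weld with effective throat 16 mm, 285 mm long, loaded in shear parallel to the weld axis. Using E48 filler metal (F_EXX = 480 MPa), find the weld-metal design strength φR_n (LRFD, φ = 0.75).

φR_n ≈ 985 kN

Effective throat (given) t_e = 16 mm.
A_we = 16 × 285 = 4560 mm².
F_nw = 0.6 F_EXX = 288 MPa.
φR_n = 0.75 × 288 × 4560 × 10⁻³ = 985 kN.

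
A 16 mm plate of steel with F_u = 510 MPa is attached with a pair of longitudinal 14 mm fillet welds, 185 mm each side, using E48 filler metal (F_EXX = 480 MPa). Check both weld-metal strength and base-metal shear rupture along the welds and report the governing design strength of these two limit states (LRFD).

t_e = 0.707 × 14 = 9.898 mm; L = 370 mm.
Weld metal: φR_n = 0.75 × 0.6 × 480 × 9.898 × 370 × 10⁻³ = 791 kN.
Base metal (shear rupture): φR_n = 0.75 × 0.6 × 510 × 16 × 370 × 10⁻³ = 1359 kN.
Governing: weld metal.

φR_n ≈ 791 kN (weld metal governs)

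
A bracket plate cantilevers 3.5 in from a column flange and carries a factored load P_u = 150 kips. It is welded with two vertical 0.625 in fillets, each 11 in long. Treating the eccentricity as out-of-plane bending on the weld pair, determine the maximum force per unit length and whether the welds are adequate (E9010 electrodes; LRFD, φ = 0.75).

E90XX → F_EXX = 90 ksi.
L_w = 2 × 11 = 22 in; section modulus (unit throat) S = 2 × L²/6 = 40.33 in².
Direct shear f_v = P/L_w = 150/22 = 6.818 kip/in.
Moment M = P × e = 150 × 3.5 = 525 kip·in; bending f_b = M/S = 13.02 kip/in.
f_max = √(f_v² + f_b²) = √(6.818² + 13.02²) = 14.69 kip/in.
φr_n = 0.75 × 0.6 × 90 × (0.707 × 0.625) = 17.9 kip/in → adequate.

f_max ≈ 14.7 kip/in; adequate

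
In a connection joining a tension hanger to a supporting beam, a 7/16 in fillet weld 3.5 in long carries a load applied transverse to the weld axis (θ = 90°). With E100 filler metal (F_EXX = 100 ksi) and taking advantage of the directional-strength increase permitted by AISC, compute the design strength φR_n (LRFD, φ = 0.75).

φR_n ≈ 73.1 kips

t_e = 0.707 × 0.4375 = 0.3093 in; A_we = 0.3093 × 3.5 = 1.083 in².
Directional factor: 1.0 + 0.5 sin^1.5(90°) = 1.5.
F_nw = 0.6 × 100 × 1.5 = 90 ksi.
φR_n = 0.75 × 90 × 1.083 = 73.08 kips.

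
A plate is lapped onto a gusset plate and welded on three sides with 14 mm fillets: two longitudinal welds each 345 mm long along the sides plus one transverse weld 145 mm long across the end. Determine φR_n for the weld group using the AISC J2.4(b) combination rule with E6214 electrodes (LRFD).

E62XX → F_EXX = 620 MPa.
t_e = 0.707 × 14 = 9.898 mm.
R_nwl = 0.6 × 620 × 9.898 × 690 × 10⁻³ = 2541 kN (longitudinal, 2 welds).
R_nwt = 0.6 × 620 × 9.898 × 145 × 10⁻³ = 533.9 kN (transverse, base value).
(i) R_nwl + R_nwt = 3075 kN; (ii) 0.85 R_nwl + 1.5 R_nwt = 2960 kN.
R_n = max = 3075 kN [governs: (i)]; φR_n = 2306 kN.

φR_n ≈ 2310 kN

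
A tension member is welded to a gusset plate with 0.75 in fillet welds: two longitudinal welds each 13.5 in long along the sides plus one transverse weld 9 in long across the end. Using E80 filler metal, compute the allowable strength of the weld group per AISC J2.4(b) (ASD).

E80XX → F_EXX = 80 ksi.
t_e = 0.707 × 0.75 = 0.5302 in.
R_nwl = 0.6 × 80 × 0.5302 × 27 = 687.2 kips (longitudinal, 2 welds).
R_nwt = 0.6 × 80 × 0.5302 × 9 = 229.1 kips (transverse, base value).
(i) R_nwl + R_nwt = 916.3 kips; (ii) 0.85 R_nwl + 1.5 R_nwt = 927.7 kips.
R_n = max = 927.7 kips [governs: (ii)]; R_n/Ω = 463.9 kips.

R_n/Ω ≈ 464 kips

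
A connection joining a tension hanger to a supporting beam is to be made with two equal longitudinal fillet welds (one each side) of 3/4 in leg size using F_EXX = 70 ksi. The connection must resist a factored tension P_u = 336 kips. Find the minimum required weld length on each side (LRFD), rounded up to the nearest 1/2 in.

L = 10.5 in on each side

Throat t_e = 0.707 × 0.75 = 0.5302 in.
φr_n = 0.75 × 0.6 × 70 × 0.5302 = 16.7 kips/in.
L_req = P_u / φr_n = 336 / 16.7 = 20.12 in total.
Per side: 20.12 / 2 = 10.06 in.
Round up → use L = 10.5 in on each side.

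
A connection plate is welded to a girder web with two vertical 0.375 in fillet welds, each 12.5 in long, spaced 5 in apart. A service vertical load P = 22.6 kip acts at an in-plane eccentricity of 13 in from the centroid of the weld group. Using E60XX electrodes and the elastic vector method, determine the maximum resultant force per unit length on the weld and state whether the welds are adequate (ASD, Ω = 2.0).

f_max ≈ 4.52 kip/in; adequate

E60XX → F_EXX = 60 ksi.
Total weld length L_w = 25 in. Treat welds as unit-width lines.
Polar moment about centroid: J = 2[d³/12 + d(b/2)²] = 2[12.5³/12 + 12.5×2.5²] = 481.8 in³.
Direct shear f_v = P/L_w = 22.6 / 25 = 0.904 kip/in (vertical).
Torsion M = P·e = 22.6 × 13 = 293.8 kip·in.
Critical point at (x, y) = (2.5, 6.25) from centroid. f_tx = M·y/J = 3.811 kip/in; f_ty = M·x/J = 1.525 kip/in.
Resultant f_max = √[f_tx² + (f_v + f_ty)²] = √[3.811² + (0.904 + 1.525)²] = 4.519 kip/in.
Capacity per unit length: r_n/Ω = (1/2.0) × 0.6 × 60 × (0.707 × 0.375) = 4.772 kip/in.
4.519 ≤ 4.772 → adequate.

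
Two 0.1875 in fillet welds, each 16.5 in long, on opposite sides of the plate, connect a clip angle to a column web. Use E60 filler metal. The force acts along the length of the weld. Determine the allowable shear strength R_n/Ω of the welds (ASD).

R_n/Ω ≈ 78.7 kip

E60XX → F_EXX = 60 ksi.
Effective throat t_e = 0.707 × 0.1875 = 0.1326 in.
Total length L = 33 in; A_we = 0.1326 × 33 = 4.375 in².
F_nw = 0.6 F_EXX = 0.6 × 60 = 36 ksi.
R_n = 36 × 4.375 = 157.5 kip; R_n/Ω = 157.5/2.0 = 78.74 kip.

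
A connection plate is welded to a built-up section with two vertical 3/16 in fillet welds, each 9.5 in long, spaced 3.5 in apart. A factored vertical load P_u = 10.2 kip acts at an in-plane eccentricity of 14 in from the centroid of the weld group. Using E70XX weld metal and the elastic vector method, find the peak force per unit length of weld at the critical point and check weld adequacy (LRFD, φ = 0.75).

E70XX → F_EXX = 70 ksi.
Total weld length L_w = 19 in. Treat welds as unit-width lines.
Polar moment about centroid: J = 2[d³/12 + d(b/2)²] = 2[9.5³/12 + 9.5×1.75²] = 201.1 in³.
Direct shear f_v = P/L_w = 10.2 / 19 = 0.5368 kip/in (vertical).
Torsion M = P·e = 10.2 × 14 = 142.8 kip·in.
Critical point at (x, y) = (1.75, 4.75) from centroid. f_tx = M·y/J = 3.373 kip/in; f_ty = M·x/J = 1.243 kip/in.
Resultant f_max = √[f_tx² + (f_v + f_ty)²] = √[3.373² + (0.5368 + 1.243)²] = 3.814 kip/in.
Capacity per unit length: φr_n = 0.75 × 0.6 × 70 × (0.707 × 0.1875) = 4.176 kip/in.
3.814 ≤ 4.176 → adequate.

f_max ≈ 3.81 kip/in; adequate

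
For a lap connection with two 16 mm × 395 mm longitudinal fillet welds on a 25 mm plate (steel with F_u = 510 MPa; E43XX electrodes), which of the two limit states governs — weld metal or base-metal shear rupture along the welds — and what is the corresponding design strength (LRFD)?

φR_n ≈ 1730 kN (weld metal governs)

E43XX → F_EXX = 430 MPa.
t_e = 0.707 × 16 = 11.31 mm; L = 790 mm.
Weld metal: φR_n = 0.75 × 0.6 × 430 × 11.31 × 790 × 10⁻³ = 1729 kN.
Base metal (shear rupture): φR_n = 0.75 × 0.6 × 510 × 25 × 790 × 10⁻³ = 4533 kN.
Governing: weld metal.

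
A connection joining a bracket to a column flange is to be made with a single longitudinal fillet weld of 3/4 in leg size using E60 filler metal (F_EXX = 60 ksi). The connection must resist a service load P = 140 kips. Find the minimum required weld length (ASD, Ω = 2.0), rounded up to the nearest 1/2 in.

Throat t_e = 0.707 × 0.75 = 0.5302 in.
r_n/Ω = (0.6 × 60 × 0.5302) / 2.0 = 9.544 kip/in.
L_req = P / (r_n/Ω) = 140 / 9.544 = 14.67 in total.
Round up → use L = 15 in.

L = 15 in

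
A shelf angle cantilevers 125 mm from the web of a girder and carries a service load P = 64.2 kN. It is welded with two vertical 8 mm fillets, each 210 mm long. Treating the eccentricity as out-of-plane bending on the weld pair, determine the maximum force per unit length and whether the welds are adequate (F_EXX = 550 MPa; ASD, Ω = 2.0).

L_w = 2 × 210 = 420 mm; section modulus (unit throat) S = 2 × L²/6 = 14700 mm².
Direct shear f_v = P/L_w = 64.2×10³/420 = 152.9 N/mm.
Moment M = P × e = 64.2×10³ × 125 = 8025000 N·mm; bending f_b = M/S = 545.9 N/mm.
f_max = √(f_v² + f_b²) = √(152.9² + 545.9²) = 566.9 N/mm.
r_n/Ω = (1/2.0) × 0.6 × 550 × (0.707 × 8) = 933.2 N/mm → adequate.

f_max ≈ 567 N/mm; adequate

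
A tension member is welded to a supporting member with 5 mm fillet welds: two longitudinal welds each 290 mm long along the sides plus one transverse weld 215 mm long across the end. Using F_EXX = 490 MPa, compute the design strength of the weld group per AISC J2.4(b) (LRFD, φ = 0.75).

t_e = 0.707 × 5 = 3.535 mm.
R_nwl = 0.6 × 490 × 3.535 × 580 × 10⁻³ = 602.8 kN (longitudinal, 2 welds).
R_nwt = 0.6 × 490 × 3.535 × 215 × 10⁻³ = 223.4 kN (transverse, base value).
(i) R_nwl + R_nwt = 826.2 kN; (ii) 0.85 R_nwl + 1.5 R_nwt = 847.5 kN.
R_n = max = 847.5 kN [governs: (ii)]; φR_n = 635.7 kN.

φR_n ≈ 636 kN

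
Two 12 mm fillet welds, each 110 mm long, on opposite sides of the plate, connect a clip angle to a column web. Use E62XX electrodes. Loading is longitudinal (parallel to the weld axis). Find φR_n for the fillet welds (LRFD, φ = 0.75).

E62XX → F_EXX = 620 MPa.
Effective throat t_e = 0.707 × 12 = 8.484 mm.
Total length L = 220 mm; A_we = 8.484 × 220 = 1866 mm².
F_nw = 0.6 F_EXX = 0.6 × 620 = 372 MPa.
φR_n = 0.75 × 372 × 1866 × 10⁻³ = 520.7 kN.

φR_n ≈ 521 kN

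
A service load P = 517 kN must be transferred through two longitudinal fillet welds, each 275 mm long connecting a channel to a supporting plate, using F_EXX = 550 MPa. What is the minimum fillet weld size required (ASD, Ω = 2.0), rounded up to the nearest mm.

w = 9 mm

Total weld length L = 550 mm.
Required throat t_e = P × Ω / (0.6 F_EXX × L) = 517 × 2.0 / (0.6 × 550 × 550 × 10⁻³) = 5.697 mm.
Required leg w = t_e / 0.707 = 8.058 mm → use 9 mm.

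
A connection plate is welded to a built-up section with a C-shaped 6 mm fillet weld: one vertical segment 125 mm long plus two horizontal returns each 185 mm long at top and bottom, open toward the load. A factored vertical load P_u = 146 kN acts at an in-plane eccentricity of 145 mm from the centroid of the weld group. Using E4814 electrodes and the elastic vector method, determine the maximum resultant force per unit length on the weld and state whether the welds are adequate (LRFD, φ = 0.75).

E48XX → F_EXX = 480 MPa.
Total weld length L_w = 495 mm. Treat welds as unit-width lines.
Centroid: x̄ = 2×185×92.5 / 495 = 69.14 mm from the vertical weld.
Polar moment about centroid: J = I_x + I_y = [125³/12 + 2×185×62.5²] + [125×69.14² + 2(185³/12 + 185×23.36²)] = 3463000 mm³.
Direct shear f_v = P/L_w = 146×10³ / 495 = 294.9 N/mm (vertical).
Torsion M = P·e = 146×10³ × 145 = 21170000 N·mm.
Critical point at (x, y) = (115.9, 62.5) from centroid. f_tx = M·y/J = 382.1 N/mm; f_ty = M·x/J = 708.3 N/mm.
Resultant f_max = √[f_tx² + (f_v + f_ty)²] = √[382.1² + (294.9 + 708.3)²] = 1074 N/mm.
Capacity per unit length: φr_n = 0.75 × 0.6 × 480 × (0.707 × 6) = 916.3 N/mm.
1074 > 916.3 → NOT adequate.

f_max ≈ 1070 N/mm; NOT adequate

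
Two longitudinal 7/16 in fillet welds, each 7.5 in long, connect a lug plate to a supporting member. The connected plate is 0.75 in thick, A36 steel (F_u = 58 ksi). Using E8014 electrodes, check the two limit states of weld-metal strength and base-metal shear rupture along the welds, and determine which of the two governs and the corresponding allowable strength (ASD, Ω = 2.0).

R_n/Ω ≈ 111 kips (weld metal governs)

E80XX → F_EXX = 80 ksi.
t_e = 0.707 × 0.4375 = 0.3093 in; L = 15 in.
Weld metal: R_n/Ω = (1/2.0) × 0.6 × 80 × 0.3093 × 15 = 111.4 kips.
Base metal (shear rupture): R_n/Ω = (1/2.0) × 0.6 × 58 × 0.75 × 15 = 195.7 kips.
Governing: weld metal.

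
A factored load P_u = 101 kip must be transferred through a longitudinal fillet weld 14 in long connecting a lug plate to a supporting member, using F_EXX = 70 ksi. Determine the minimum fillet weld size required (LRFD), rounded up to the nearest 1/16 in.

Total weld length L = 14 in.
Required throat t_e = P_u / (φ × 0.6 F_EXX × L) = 101 / (0.75 × 0.6 × 70 × 14) = 0.229 in.
Required leg w = t_e / 0.707 = 0.3239 in → use 3/8 in.

w = 3/8 in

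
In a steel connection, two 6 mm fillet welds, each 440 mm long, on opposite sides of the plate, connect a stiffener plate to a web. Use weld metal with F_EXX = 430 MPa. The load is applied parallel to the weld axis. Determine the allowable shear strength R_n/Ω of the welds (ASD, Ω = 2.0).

R_n/Ω ≈ 482 kN

Effective throat t_e = 0.707 × 6 = 4.242 mm.
Total length L = 880 mm; A_we = 4.242 × 880 = 3733 mm².
F_nw = 0.6 F_EXX = 0.6 × 430 = 258 MPa.
R_n = 258 × 3733 × 10⁻³ = 963.1 kN; R_n/Ω = 963.1/2.0 = 481.6 kN.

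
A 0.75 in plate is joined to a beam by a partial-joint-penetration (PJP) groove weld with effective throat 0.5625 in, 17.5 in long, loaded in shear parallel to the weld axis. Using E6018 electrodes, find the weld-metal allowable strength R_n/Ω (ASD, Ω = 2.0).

R_n/Ω ≈ 177 kip

E60XX → F_EXX = 60 ksi.
Effective throat (given) t_e = 0.5625 in.
A_we = 0.5625 × 17.5 = 9.844 in².
F_nw = 0.6 F_EXX = 36 ksi.
R_n/Ω = (36 × 9.844) / 2.0 = 177.2 kip.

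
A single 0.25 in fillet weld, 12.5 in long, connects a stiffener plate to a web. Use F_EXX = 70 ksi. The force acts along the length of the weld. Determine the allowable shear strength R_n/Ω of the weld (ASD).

Effective throat t_e = 0.707 × 0.25 = 0.1767 in.
Total length L = 12.5 in; A_we = 0.1767 × 12.5 = 2.209 in².
F_nw = 0.6 F_EXX = 0.6 × 70 = 42 ksi.
R_n = 42 × 2.209 = 92.79 kips; R_n/Ω = 92.79/2.0 = 46.4 kips.

R_n/Ω ≈ 46.4 kips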